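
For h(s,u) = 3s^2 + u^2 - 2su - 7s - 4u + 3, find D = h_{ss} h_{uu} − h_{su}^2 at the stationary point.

∂h/∂s = 6s - 2u - 7 = 0 and ∂h/∂u = -2s + 2u - 4 = 0, so (s, u) = (11/4, 19/4).
The Hessian has h_{ss} = 6, h_{uu} = 2, h_{su} = -2, giving D = 8 > 0 with h_{ss} > 0, so the point is a local minimum.
D = (6)·(2) − (-2)^2 = 8.

8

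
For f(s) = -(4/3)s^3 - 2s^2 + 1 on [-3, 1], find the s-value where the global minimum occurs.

Differentiating, f'(s) = -4s^2 - 4s; which vanishes at s = -1 and s = 0.
Candidates: f(-3) = 19, f(-1) = 1/3, f(0) = 1, f(1) = -7/3.
Hence the absolute minimum is -7/3 at s = 1.

1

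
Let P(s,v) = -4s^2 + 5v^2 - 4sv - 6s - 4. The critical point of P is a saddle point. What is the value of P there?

-17/8

∂P/∂s = -8s - 4v - 6 = 0 and ∂P/∂v = -4s + 10v = 0, so (s, v) = (-5/8, -1/4).
The Hessian has P_{ss} = -8, P_{vv} = 10, P_{sv} = -4, giving D = -96 < 0, so the point is a saddle point.
P(-5/8, -1/4) = -17/8.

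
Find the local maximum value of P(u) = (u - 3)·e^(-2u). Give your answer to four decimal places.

P'(u) = 1·e^(-2u) + (u - 3)·(-2)·e^(-2u) = (-2u + 7)·e^(-2u). Since e^(-2u) > 0, the only critical point is u = 7/2.
P''(7/2) has the same sign as -2 < 0, so this is a local maximum.
P(7/2) = (1/2)·e^(-7) ≈ 0.0005.

0.0005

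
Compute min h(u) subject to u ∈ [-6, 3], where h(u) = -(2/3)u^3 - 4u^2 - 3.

-57

The derivative is -2u^2 - 8u, which vanishes at u = -4 and u = 0.
Candidates: h(-6) = -3, h(-4) = -73/3, h(0) = -3, h(3) = -57.
The minimum over the interval is -57, attained at u = 3.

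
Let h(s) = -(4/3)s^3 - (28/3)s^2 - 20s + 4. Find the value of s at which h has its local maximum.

-5/3

h'(s) = -4s^2 - (56/3)s - 20 = 0 at s = -3, -5/3.
h''(s) = -8s - 56/3. h''(-3) = 16/3 > 0 ⇒ local minimum; h''(-5/3) = -16/3 < 0 ⇒ local maximum.
So the local maximum value is h(-5/3) = 1424/81.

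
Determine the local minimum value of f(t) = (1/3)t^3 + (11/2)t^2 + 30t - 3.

f'(t) = t^2 + 11t + 30. Setting f'(t) = 0 gives t ∈ {-6, -5}.
Since f''(t) = 2t + 11, we get f''(-6) = -1 < 0 ⇒ local maximum; f''(-5) = 1 > 0 ⇒ local minimum.
The local minimum is f(-5) = -343/6.

-343/6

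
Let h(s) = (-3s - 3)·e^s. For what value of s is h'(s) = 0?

By the product rule, h'(s) = (-3s - 6)·e^s. Since e^s > 0, the only critical point is s = -2.
h''(-2) has the same sign as -3 < 0, so this is a local maximum.
h(-2) = (3)·e^(-2) ≈ 0.4060.

-2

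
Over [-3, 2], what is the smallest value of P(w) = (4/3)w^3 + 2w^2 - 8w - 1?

-17/3

P'(w) = 4w^2 + 4w - 8, which vanishes at w = -2 and w = 1.
Candidates: P(-3) = 5,  P(-2) = 37/3,  P(1) = -17/3,  P(2) = 5/3.
Hence the absolute minimum is -17/3 at w = 1.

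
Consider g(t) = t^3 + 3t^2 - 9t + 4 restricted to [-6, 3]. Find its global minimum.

g'(t) = 3t^2 + 6t - 9, which vanishes at t = -3 and t = 1.
Evaluating at the critical points and endpoints: g(-6) = -50, g(-3) = 31, g(1) = -1, g(3) = 31.
Hence the absolute minimum is -50 at t = -6.

-50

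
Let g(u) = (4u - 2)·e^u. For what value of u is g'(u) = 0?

-1/2

Differentiating with the product rule gives g'(u) = (4u + 2)·e^u. Since e^u > 0, the only critical point is u = -1/2.
g''(-1/2) has the same sign as 4 > 0, so this is a local minimum.
g(-1/2) = (-4)·e^(-1/2) ≈ -2.4261.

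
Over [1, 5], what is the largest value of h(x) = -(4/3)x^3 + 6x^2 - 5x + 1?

31/6

Differentiating, h'(x) = -4x^2 + 12x - 5; whose only zero in [1, 5] is x = 5/2.
Evaluating at the critical points and endpoints: h(1) = 2/3,  h(5/2) = 31/6,  h(5) = -122/3.
So the maximum is h(5/2) = 31/6.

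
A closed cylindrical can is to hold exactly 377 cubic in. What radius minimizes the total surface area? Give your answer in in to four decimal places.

With radius r and height h, πr²h = 377 so h = 377/(πr²), and S(r) = 2πr² + 2πrh = 2πr² + 2·377/r.
S'(r) = 4πr − 2·377/r² = 0 ⇒ r³ = 377/(2π), so r ≈ 3.9149 and h = 2r ≈ 7.8298.
S''(r) = 4π + 4·377/r³ > 0, so this is the minimum; S ≈ 288.8964.

3.9149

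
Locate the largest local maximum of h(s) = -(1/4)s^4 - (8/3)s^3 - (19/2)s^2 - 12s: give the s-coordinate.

-1

h'(s) = -s^3 - 8s^2 - 19s - 12 = 0 at s = -4, -3, -1.
Second-derivative test with h''(s) = -3s^2 - 16s - 19: h''(-4) = -3 < 0 ⇒ local maximum; h''(-3) = 2 > 0 ⇒ local minimum; h''(-1) = -6 < 0 ⇒ local maximum.
Thus h has its largest local maximum at s = -1, with value 59/12.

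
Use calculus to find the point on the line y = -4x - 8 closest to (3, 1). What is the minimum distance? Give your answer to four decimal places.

5.0932

Minimize D(x)^2 = (x - 3)^2 + (-4x - 9)^2.
d/dx[D^2] = 2(x - 3) + 2·(-4)·(-4x - 9) = 0 ⇒ x = -33/17.
Then y = -4/17 and the distance is √(441/17) ≈ 5.0932.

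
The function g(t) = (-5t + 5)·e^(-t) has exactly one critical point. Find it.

2

g'(t) = (-5)·e^(-t) + (-5t + 5)·(-1)·e^(-t) = (5t - 10)·e^(-t). Since e^(-t) > 0, the only critical point is t = 2.
g''(2) has the same sign as 5 > 0, so this is a local minimum.
g(2) = (-5)·e^(-2) ≈ -0.6767.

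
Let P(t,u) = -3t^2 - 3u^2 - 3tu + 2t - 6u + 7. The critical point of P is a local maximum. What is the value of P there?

115/9

∂P/∂t = -6t - 3u + 2 = 0 and ∂P/∂u = -3t - 6u - 6 = 0, so (t, u) = (10/9, -14/9).
The Hessian has P_{tt} = -6, P_{uu} = -6, P_{tu} = -3, giving D = 27 > 0 with P_{tt} < 0, so the point is a local maximum.
P(10/9, -14/9) = 115/9.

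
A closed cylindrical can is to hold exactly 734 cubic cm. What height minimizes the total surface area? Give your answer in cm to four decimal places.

9.7769

With radius r and height h, πr²h = 734 so h = 734/(πr²), and S(r) = 2πr² + 2πrh = 2πr² + 2·734/r.
S'(r) = 4πr − 2·734/r² = 0 ⇒ r³ = 734/(2π), so r ≈ 4.8885 and h = 2r ≈ 9.7769.
S''(r) = 4π + 4·734/r³ > 0, so this is the minimum; S ≈ 450.4486.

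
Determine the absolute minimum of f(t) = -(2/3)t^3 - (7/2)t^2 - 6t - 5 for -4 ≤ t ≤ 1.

-91/6

f'(t) = -2t^2 - 7t - 6, which vanishes at t = -2 and t = -3/2.
Candidates: f(-4) = 17/3, f(-2) = -5/3, f(-3/2) = -13/8, f(1) = -91/6.
The minimum over the interval is -91/6, attained at t = 1.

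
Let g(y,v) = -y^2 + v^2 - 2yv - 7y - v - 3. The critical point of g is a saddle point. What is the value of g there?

∂g/∂y = -2y - 2v - 7 = 0 and ∂g/∂v = -2y + 2v - 1 = 0, so (y, v) = (-2, -3/2).
The Hessian has g_{yy} = -2, g_{vv} = 2, g_{yv} = -2, giving D = -8 < 0, so the point is a saddle point.
g(-2, -3/2) = 19/4.

19/4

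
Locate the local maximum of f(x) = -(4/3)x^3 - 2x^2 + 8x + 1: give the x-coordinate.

1

f'(x) = -4x^2 - 4x + 8 = 0 at x = -2, 1.
Since f''(x) = -8x - 4, we get f''(-2) = 12 > 0 ⇒ local minimum; f''(1) = -12 < 0 ⇒ local maximum.
The local maximum is f(1) = 17/3.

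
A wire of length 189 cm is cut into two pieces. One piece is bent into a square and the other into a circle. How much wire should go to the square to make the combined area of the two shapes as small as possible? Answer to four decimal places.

105.8587

Let x be the length used for the square. Square side x/4; circle radius (189−x)/(2π).
A(x) = (x/4)² + π·((189−x)/(2π))² = x²/16 + (189−x)²/(4π) for 0 ≤ x ≤ 189. A'(x) = x/8 − (189−x)/(2π) = 0 gives x = 4·189/(π+4) ≈ 105.8587.
A'' = 1/8 + 1/(2π) > 0, so this gives the minimum combined area; x ≈ 105.8587 cm to the square.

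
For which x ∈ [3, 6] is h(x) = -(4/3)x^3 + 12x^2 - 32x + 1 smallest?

6

Differentiating, h'(x) = -4x^2 + 24x - 32; whose only zero in [3, 6] is x = 4.
Candidates: h(3) = -23,  h(4) = -61/3,  h(6) = -47.
So the minimum is h(6) = -47.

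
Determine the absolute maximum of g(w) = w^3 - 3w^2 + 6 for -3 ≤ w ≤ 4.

The derivative is 3w^2 - 6w, which vanishes at w = 0 and w = 2.
Candidates: g(-3) = -48; g(0) = 6; g(2) = 2; g(4) = 22.
Hence the absolute maximum is 22 at w = 4.

22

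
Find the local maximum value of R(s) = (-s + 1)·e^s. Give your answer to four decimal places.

1.0000

Differentiating with the product rule gives R'(s) = (-s)·e^s. Since e^s > 0, the only critical point is s = 0.
R''(0) has the same sign as -1 < 0, so this is a local maximum.
R(0) = (1)·e^(0) ≈ 1.0000.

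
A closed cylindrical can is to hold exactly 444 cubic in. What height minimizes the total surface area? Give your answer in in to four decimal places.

With radius r and height h, πr²h = 444 so h = 444/(πr²), and S(r) = 2πr² + 2πrh = 2πr² + 2·444/r.
S'(r) = 4πr − 2·444/r² = 0 ⇒ r³ = 444/(2π), so r ≈ 4.1343 and h = 2r ≈ 8.2686.
S''(r) = 4π + 4·444/r³ > 0, so this is the minimum; S ≈ 322.1834.

8.2686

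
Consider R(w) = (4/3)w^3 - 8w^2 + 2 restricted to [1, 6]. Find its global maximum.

2

The derivative is 4w^2 - 16w, whose only zero in [1, 6] is w = 4.
Compare values at every candidate in [1, 6]: R(1) = -14/3; R(4) = -122/3; R(6) = 2.
So the maximum is R(6) = 2.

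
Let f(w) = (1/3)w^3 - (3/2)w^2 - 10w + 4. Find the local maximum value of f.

f'(w) = w^2 - 3w - 10. Setting f'(w) = 0 gives w ∈ {-2, 5}.
Since f''(w) = 2w - 3, we get f''(-2) = -7 < 0 ⇒ local maximum; f''(5) = 7 > 0 ⇒ local minimum.
So the local maximum value is f(-2) = 46/3.

46/3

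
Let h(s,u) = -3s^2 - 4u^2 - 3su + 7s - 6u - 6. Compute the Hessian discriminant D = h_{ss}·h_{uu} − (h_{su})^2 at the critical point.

∂h/∂s = -6s - 3u + 7 = 0 and ∂h/∂u = -3s - 8u - 6 = 0, so (s, u) = (74/39, -19/13).
The Hessian has h_{ss} = -6, h_{uu} = -8, h_{su} = -3, giving D = 39 > 0 with h_{ss} < 0, so the point is a local maximum.
D = (-6)·(-8) − (-3)^2 = 39.

39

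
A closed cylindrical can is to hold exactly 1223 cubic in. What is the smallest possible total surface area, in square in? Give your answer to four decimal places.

633.0901

With radius r and height h, πr²h = 1223 so h = 1223/(πr²), and S(r) = 2πr² + 2πrh = 2πr² + 2·1223/r.
S'(r) = 4πr − 2·1223/r² = 0 ⇒ r³ = 1223/(2π), so r ≈ 5.7954 and h = 2r ≈ 11.5908.
S''(r) = 4π + 4·1223/r³ > 0, so this is the minimum; S ≈ 633.0901.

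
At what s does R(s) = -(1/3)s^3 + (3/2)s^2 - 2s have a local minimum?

1

R'(s) = -s^2 + 3s - 2 = 0 at s = 1, 2.
Since R''(s) = -2s + 3, we get R''(1) = 1 > 0 ⇒ local minimum; R''(2) = -1 < 0 ⇒ local maximum.
Thus R has its local minimum at s = 1, with value -5/6.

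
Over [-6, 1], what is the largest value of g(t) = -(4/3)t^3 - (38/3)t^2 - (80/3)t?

g'(t) = -4t^2 - (76/3)t - 80/3, which vanishes at t = -5 and t = -4/3.
Candidates: g(-6) = -8; g(-5) = -50/3; g(-4/3) = 1312/81; g(1) = -122/3.
Hence the absolute maximum is 1312/81 at t = -4/3.

1312/81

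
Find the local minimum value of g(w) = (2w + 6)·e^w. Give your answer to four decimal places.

-0.0366

By the product rule, g'(w) = (2w + 8)·e^w. Since e^w > 0, the only critical point is w = -4.
g''(-4) has the same sign as 2 > 0, so this is a local minimum.
g(-4) = (-2)·e^(-4) ≈ -0.0366.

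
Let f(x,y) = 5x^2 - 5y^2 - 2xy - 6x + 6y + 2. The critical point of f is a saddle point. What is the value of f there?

∂f/∂x = 10x - 2y - 6 = 0 and ∂f/∂y = -2x - 10y + 6 = 0, so (x, y) = (9/13, 6/13).
The Hessian has f_{xx} = 10, f_{yy} = -10, f_{xy} = -2, giving D = -104 < 0, so the point is a saddle point.
f(9/13, 6/13) = 17/13.

17/13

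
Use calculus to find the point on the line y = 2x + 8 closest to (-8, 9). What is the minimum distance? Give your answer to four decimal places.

7.6026

Minimize D(x)^2 = (x + 8)^2 + (2x - 1)^2.
d/dx[D^2] = 2(x + 8) + 2·2·(2x - 1) = 0 ⇒ x = -6/5.
Then y = 28/5 and the distance is √(289/5) ≈ 7.6026.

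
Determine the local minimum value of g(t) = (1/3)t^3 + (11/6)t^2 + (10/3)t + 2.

g'(t) = t^2 + (11/3)t + 10/3. Setting g'(t) = 0 gives t ∈ {-2, -5/3}.
g''(t) = 2t + 11/3. g''(-2) = -1/3 < 0 ⇒ local maximum; g''(-5/3) = 1/3 > 0 ⇒ local minimum.
So the local minimum value is g(-5/3) = -1/162.

-1/162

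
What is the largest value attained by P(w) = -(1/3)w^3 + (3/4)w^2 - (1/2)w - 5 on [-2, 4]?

5/3

Differentiating, P'(w) = -w^2 + (3/2)w - 1/2; which vanishes at w = 1/2 and w = 1.
Candidates: P(-2) = 5/3,  P(1/2) = -245/48,  P(1) = -61/12,  P(4) = -49/3.
So the maximum is P(-2) = 5/3.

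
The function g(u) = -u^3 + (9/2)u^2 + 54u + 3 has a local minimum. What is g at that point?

g'(u) = -3u^2 + 9u + 54 = 0 at u = -3, 6.
g''(u) = -6u + 9. g''(-3) = 27 > 0 ⇒ local minimum; g''(6) = -27 < 0 ⇒ local maximum.
Thus g has its local minimum at u = -3, with value -183/2.

-183/2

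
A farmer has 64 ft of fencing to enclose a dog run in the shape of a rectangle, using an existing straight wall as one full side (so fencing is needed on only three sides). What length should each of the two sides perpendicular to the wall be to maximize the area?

Let the sides perpendicular to the wall have length x and the parallel side y, so 2x + y = 64 and the area is A = xy = x(64 − 2x).
A'(x) = 64 − 4x = 0 gives x = 16, and A''(x) = −4 < 0 confirms a maximum.
Then y = 64 − 2·16 = 32 and A = 512.

16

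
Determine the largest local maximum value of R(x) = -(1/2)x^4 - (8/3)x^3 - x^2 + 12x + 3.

R'(x) = -2x^3 - 8x^2 - 2x + 12. Setting R'(x) = 0 gives x ∈ {-3, -2, 1}.
Second-derivative test with R''(x) = -6x^2 - 16x - 2: R''(-3) = -8 < 0 ⇒ local maximum; R''(-2) = 6 > 0 ⇒ local minimum; R''(1) = -24 < 0 ⇒ local maximum.
The largest local maximum is R(1) = 65/6.

65/6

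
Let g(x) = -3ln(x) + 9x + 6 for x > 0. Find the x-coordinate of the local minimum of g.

g'(x) = -3/x + 9 = 0 gives x = 1/3.
g''(x) = 3/x², which is positive for x > 0, so this is a local minimum.
g(1/3) = -3·ln(1/3) + 3 + 6 ≈ 12.2958.

1/3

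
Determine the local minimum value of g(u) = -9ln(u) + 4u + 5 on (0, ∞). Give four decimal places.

g'(u) = -9/u + 4 = 0 gives u = 9/4.
g''(u) = 9/u², which is positive for u > 0, so this is a local minimum.
g(9/4) = -9·ln(9/4) + 9 + 5 ≈ 6.7016.

6.7016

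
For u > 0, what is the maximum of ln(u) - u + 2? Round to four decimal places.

g'(u) = 1/u − 1 = 0 gives u = 1.
g''(u) = -1/u², which is negative for u > 0, so this is a local maximum.
g(1) = 1·ln(1) - 1 + 2 ≈ 1.0000.

1.0000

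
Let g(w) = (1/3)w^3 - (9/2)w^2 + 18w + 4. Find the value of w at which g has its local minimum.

g'(w) = w^2 - 9w + 18. Setting g'(w) = 0 gives w ∈ {3, 6}.
Since g''(w) = 2w - 9, we get g''(3) = -3 < 0 ⇒ local maximum; g''(6) = 3 > 0 ⇒ local minimum.
The local minimum is g(6) = 22.

6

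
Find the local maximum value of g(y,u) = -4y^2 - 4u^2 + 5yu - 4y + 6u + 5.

∂g/∂y = -8y + 5u - 4 = 0 and ∂g/∂u = 5y - 8u + 6 = 0, so (y, u) = (-2/39, 28/39).
The Hessian has g_{yy} = -8, g_{uu} = -8, g_{yu} = 5, giving D = 39 > 0 with g_{yy} < 0, so the point is a local maximum.
g(-2/39, 28/39) = 283/39.

283/39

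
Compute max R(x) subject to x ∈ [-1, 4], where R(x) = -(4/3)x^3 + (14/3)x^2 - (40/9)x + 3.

121/9

The derivative is -4x^2 + (28/3)x - 40/9, which vanishes at x = 2/3 and x = 5/3.
Evaluating at the critical points and endpoints: R(-1) = 121/9,  R(2/3) = 139/81,  R(5/3) = 193/81,  R(4) = -229/9.
Hence the absolute maximum is 121/9 at x = -1.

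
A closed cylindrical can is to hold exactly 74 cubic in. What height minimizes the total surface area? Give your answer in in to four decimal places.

4.5504

With radius r and height h, πr²h = 74 so h = 74/(πr²), and S(r) = 2πr² + 2πrh = 2πr² + 2·74/r.
S'(r) = 4πr − 2·74/r² = 0 ⇒ r³ = 74/(2π), so r ≈ 2.2752 and h = 2r ≈ 4.5504.
S''(r) = 4π + 4·74/r³ > 0, so this is the minimum; S ≈ 97.5744.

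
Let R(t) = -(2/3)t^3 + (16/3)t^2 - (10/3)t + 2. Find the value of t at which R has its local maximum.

5

Critical points: R'(t) = -2t^2 + (32/3)t - 10/3 vanishes at t = 1/3, 5.
Second-derivative test with R''(t) = -4t + 32/3: R''(1/3) = 28/3 > 0 ⇒ local minimum; R''(5) = -28/3 < 0 ⇒ local maximum.
Thus R has its local maximum at t = 5, with value 106/3.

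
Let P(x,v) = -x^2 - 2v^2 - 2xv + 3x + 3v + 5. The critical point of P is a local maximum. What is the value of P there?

∂P/∂x = -2x - 2v + 3 = 0 and ∂P/∂v = -2x - 4v + 3 = 0, so (x, v) = (3/2, 0).
The Hessian has P_{xx} = -2, P_{vv} = -4, P_{xv} = -2, giving D = 4 > 0 with P_{xx} < 0, so the point is a local maximum.
P(3/2, 0) = 29/4.

29/4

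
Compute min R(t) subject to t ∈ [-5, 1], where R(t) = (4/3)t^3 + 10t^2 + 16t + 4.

-10/3

The derivative is 4t^2 + 20t + 16, which vanishes at t = -4 and t = -1.
Evaluating at the critical points and endpoints: R(-5) = 22/3, R(-4) = 44/3, R(-1) = -10/3, R(1) = 94/3.
So the minimum is R(-1) = -10/3.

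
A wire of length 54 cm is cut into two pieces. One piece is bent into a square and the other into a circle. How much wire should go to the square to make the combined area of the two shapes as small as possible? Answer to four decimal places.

30.2454

Let x be the length used for the square. Square side x/4; circle radius (54−x)/(2π).
A(x) = (x/4)² + π·((54−x)/(2π))² = x²/16 + (54−x)²/(4π) for 0 ≤ x ≤ 54. A'(x) = x/8 − (54−x)/(2π) = 0 gives x = 4·54/(π+4) ≈ 30.2454.
A'' = 1/8 + 1/(2π) > 0, so this gives the minimum combined area; x ≈ 30.2454 cm to the square.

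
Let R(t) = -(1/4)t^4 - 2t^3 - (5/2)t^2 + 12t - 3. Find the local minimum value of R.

-111/4

R'(t) = -t^3 - 6t^2 - 5t + 12. Setting R'(t) = 0 gives t ∈ {-4, -3, 1}.
R''(t) = -3t^2 - 12t - 5. R''(-4) = -5 < 0 ⇒ local maximum; R''(-3) = 4 > 0 ⇒ local minimum; R''(1) = -20 < 0 ⇒ local maximum.
So the local minimum value is R(-3) = -111/4.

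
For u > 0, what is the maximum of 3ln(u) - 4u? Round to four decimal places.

P'(u) = 3/u − 4 = 0 gives u = 3/4.
P''(u) = -3/u², which is negative for u > 0, so this is a local maximum.
P(3/4) = 3·ln(3/4) - 3 ≈ -3.8630.

-3.8630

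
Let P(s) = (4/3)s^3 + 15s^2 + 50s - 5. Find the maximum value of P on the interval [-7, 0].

The derivative is 4s^2 + 30s + 50, which vanishes at s = -5 and s = -5/2.
Evaluating at the critical points and endpoints: P(-7) = -232/3; P(-5) = -140/3; P(-5/2) = -685/12; P(0) = -5.
So the maximum is P(0) = -5.

-5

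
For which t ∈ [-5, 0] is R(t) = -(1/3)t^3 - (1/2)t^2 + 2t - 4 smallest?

-2

R'(t) = -t^2 - t + 2, whose only zero in [-5, 0] is t = -2.
Compare values at every candidate in [-5, 0]: R(-5) = 91/6; R(-2) = -22/3; R(0) = -4.
The minimum over the interval is -22/3, attained at t = -2.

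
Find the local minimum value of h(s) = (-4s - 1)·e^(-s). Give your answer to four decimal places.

-1.8895

Differentiating with the product rule gives h'(s) = (4s - 3)·e^(-s). Since e^(-s) > 0, the only critical point is s = 3/4.
h''(3/4) has the same sign as 4 > 0, so this is a local minimum.
h(3/4) = (-4)·e^(-3/4) ≈ -1.8895.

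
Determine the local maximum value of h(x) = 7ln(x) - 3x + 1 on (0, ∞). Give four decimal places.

h'(x) = 7/x − 3 = 0 gives x = 7/3.
h''(x) = -7/x², which is negative for x > 0, so this is a local maximum.
h(7/3) = 7·ln(7/3) - 7 + 1 ≈ -0.0689.

-0.0689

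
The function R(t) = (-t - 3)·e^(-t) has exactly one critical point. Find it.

-2

R'(t) = (-1)·e^(-t) + (-t - 3)·(-1)·e^(-t) = (t + 2)·e^(-t). Since e^(-t) > 0, the only critical point is t = -2.
R''(-2) has the same sign as 1 > 0, so this is a local minimum.
R(-2) = (-1)·e^(2) ≈ -7.3891.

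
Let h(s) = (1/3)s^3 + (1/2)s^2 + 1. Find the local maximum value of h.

7/6

Critical points: h'(s) = s^2 + s vanishes at s = -1, 0.
Since h''(s) = 2s + 1, we get h''(-1) = -1 < 0 ⇒ local maximum; h''(0) = 1 > 0 ⇒ local minimum.
So the local maximum value is h(-1) = 7/6.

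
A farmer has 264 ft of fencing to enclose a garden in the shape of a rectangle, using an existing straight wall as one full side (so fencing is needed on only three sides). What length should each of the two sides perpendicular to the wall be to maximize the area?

66

Let the sides perpendicular to the wall have length x and the parallel side y, so 2x + y = 264 and the area is A = xy = x(264 − 2x).
A'(x) = 264 − 4x = 0 gives x = 66, and A''(x) = −4 < 0 confirms a maximum.
Then y = 264 − 2·66 = 132 and A = 8712.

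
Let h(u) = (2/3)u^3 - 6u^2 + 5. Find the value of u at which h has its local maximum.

0

h'(u) = 2u^2 - 12u. Setting h'(u) = 0 gives u ∈ {0, 6}.
Since h''(u) = 4u - 12, we get h''(0) = -12 < 0 ⇒ local maximum; h''(6) = 12 > 0 ⇒ local minimum.
So the local maximum value is h(0) = 5.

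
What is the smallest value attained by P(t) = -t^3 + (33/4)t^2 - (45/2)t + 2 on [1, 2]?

The derivative is -3t^2 + (33/2)t - 45/2, which has no zeros in [1, 2].
Candidates: P(1) = -53/4,  P(2) = -18.
The minimum over the interval is -18, attained at t = 2.

-18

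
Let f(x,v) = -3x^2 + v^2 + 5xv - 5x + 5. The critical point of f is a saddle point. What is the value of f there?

∂f/∂x = -6x + 5v - 5 = 0 and ∂f/∂v = 5x + 2v = 0, so (x, v) = (-10/37, 25/37).
The Hessian has f_{xx} = -6, f_{vv} = 2, f_{xv} = 5, giving D = -37 < 0, so the point is a saddle point.
f(-10/37, 25/37) = 210/37.

210/37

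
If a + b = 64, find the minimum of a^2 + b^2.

With a + b = 64, a^2 + b^2 = a^2 + (64 − a)^2.
The derivative 2a − 2(64 − a) = 4a − 128 vanishes at a = 32; second derivative 4 > 0, a minimum.
The minimum is 2·(32)^2 = 2048.

2048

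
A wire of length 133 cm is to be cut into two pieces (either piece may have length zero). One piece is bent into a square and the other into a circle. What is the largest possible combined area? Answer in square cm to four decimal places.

1407.6459

Let x be the length used for the square. Square side x/4; circle radius (133−x)/(2π).
A(x) = (x/4)² + π·((133−x)/(2π))² = x²/16 + (133−x)²/(4π) for 0 ≤ x ≤ 133. A'(x) = x/8 − (133−x)/(2π) = 0 gives x = 4·133/(π+4) ≈ 74.4932.
A'' > 0, so the interior critical point is a minimum; the maximum is at an endpoint. A(0) = 1407.6459 and A(133) = 1105.5625, so the largest area is 1407.6459.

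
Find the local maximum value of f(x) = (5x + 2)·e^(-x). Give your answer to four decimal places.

f'(x) = 5·e^(-x) + (5x + 2)·(-1)·e^(-x) = (-5x + 3)·e^(-x). Since e^(-x) > 0, the only critical point is x = 3/5.
f''(3/5) has the same sign as -5 < 0, so this is a local maximum.
f(3/5) = (5)·e^(-3/5) ≈ 2.7441.

2.7441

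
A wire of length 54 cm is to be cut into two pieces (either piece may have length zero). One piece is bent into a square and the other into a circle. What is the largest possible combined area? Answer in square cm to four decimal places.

Let x be the length used for the square. Square side x/4; circle radius (54−x)/(2π).
A(x) = (x/4)² + π·((54−x)/(2π))² = x²/16 + (54−x)²/(4π) for 0 ≤ x ≤ 54. A'(x) = x/8 − (54−x)/(2π) = 0 gives x = 4·54/(π+4) ≈ 30.2454.
A'' > 0, so the interior critical point is a minimum; the maximum is at an endpoint. A(0) = 232.0479 and A(54) = 182.2500, so the largest area is 232.0479.

232.0479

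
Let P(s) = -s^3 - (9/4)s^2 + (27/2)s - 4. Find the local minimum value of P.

-151/4

P'(s) = -3s^2 - (9/2)s + 27/2 = 0 at s = -3, 3/2.
Since P''(s) = -6s - 9/2, we get P''(-3) = 27/2 > 0 ⇒ local minimum; P''(3/2) = -27/2 < 0 ⇒ local maximum.
The local minimum is P(-3) = -151/4.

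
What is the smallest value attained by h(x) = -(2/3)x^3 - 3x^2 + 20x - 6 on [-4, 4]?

-274/3

The derivative is -2x^2 - 6x + 20, whose only zero in [-4, 4] is x = 2.
Candidates: h(-4) = -274/3; h(2) = 50/3; h(4) = -50/3.
So the minimum is h(-4) = -274/3.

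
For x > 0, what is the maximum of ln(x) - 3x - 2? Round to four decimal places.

h'(x) = 1/x − 3 = 0 gives x = 1/3.
h''(x) = -1/x², which is negative for x > 0, so this is a local maximum.
h(1/3) = 1·ln(1/3) - 1 - 2 ≈ -4.0986.

-4.0986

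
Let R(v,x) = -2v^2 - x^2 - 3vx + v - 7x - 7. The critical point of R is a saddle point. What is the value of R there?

∂R/∂v = -4v - 3x + 1 = 0 and ∂R/∂x = -3v - 2x - 7 = 0, so (v, x) = (-23, 31).
The Hessian has R_{vv} = -4, R_{xx} = -2, R_{vx} = -3, giving D = -1 < 0, so the point is a saddle point.
R(-23, 31) = -127.

-127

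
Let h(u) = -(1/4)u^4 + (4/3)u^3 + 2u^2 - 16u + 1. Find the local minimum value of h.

-49/3

h'(u) = -u^3 + 4u^2 + 4u - 16 = 0 at u = -2, 2, 4.
Since h''(u) = -3u^2 + 8u + 4, we get h''(-2) = -24 < 0 ⇒ local maximum; h''(2) = 8 > 0 ⇒ local minimum; h''(4) = -12 < 0 ⇒ local maximum.
So the local minimum value is h(2) = -49/3.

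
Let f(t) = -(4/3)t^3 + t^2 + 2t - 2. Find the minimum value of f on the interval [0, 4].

The derivative is -4t^2 + 2t + 2, whose only zero in [0, 4] is t = 1.
Compare values at every candidate in [0, 4]: f(0) = -2; f(1) = -1/3; f(4) = -190/3.
The minimum over the interval is -190/3, attained at t = 4.

-190/3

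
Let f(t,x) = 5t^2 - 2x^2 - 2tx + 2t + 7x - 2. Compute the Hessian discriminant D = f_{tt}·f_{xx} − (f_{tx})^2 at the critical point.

∂f/∂t = 10t - 2x + 2 = 0 and ∂f/∂x = -2t - 4x + 7 = 0, so (t, x) = (3/22, 37/22).
The Hessian has f_{tt} = 10, f_{xx} = -4, f_{tx} = -2, giving D = -44 < 0, so the point is a saddle point.
D = (10)·(-4) − (-2)^2 = -44.

-44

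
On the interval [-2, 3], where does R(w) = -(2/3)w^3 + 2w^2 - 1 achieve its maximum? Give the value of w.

The derivative is -2w^2 + 4w, which vanishes at w = 0 and w = 2.
Compare values at every candidate in [-2, 3]: R(-2) = 37/3,  R(0) = -1,  R(2) = 5/3,  R(3) = -1.
The maximum over the interval is 37/3, attained at w = -2.

-2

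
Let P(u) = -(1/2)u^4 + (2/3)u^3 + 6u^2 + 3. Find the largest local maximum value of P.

P'(u) = -2u^3 + 2u^2 + 12u. Setting P'(u) = 0 gives u ∈ {-2, 0, 3}.
P''(u) = -6u^2 + 4u + 12. P''(-2) = -20 < 0 ⇒ local maximum; P''(0) = 12 > 0 ⇒ local minimum; P''(3) = -30 < 0 ⇒ local maximum.
The largest local maximum is P(3) = 69/2.

69/2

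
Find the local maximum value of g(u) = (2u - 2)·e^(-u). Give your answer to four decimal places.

0.2707

By the product rule, g'(u) = (-2u + 4)·e^(-u). Since e^(-u) > 0, the only critical point is u = 2.
g''(2) has the same sign as -2 < 0, so this is a local maximum.
g(2) = (2)·e^(-2) ≈ 0.2707.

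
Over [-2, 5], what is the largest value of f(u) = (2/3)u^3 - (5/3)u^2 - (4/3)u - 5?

30

f'(u) = 2u^2 - (10/3)u - 4/3, which vanishes at u = -1/3 and u = 2.
Compare values at every candidate in [-2, 5]: f(-2) = -43/3, f(-1/3) = -386/81, f(2) = -9, f(5) = 30.
Hence the absolute maximum is 30 at u = 5.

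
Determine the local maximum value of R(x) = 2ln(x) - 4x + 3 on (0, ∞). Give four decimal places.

-0.3863

R'(x) = 2/x − 4 = 0 gives x = 1/2.
R''(x) = -2/x², which is negative for x > 0, so this is a local maximum.
R(1/2) = 2·ln(1/2) - 2 + 3 ≈ -0.3863.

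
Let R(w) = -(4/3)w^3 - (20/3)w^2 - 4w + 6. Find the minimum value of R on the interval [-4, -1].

R'(w) = -4w^2 - (40/3)w - 4, whose only zero in [-4, -1] is w = -3.
Candidates: R(-4) = 2/3; R(-3) = -6; R(-1) = 14/3.
Hence the absolute minimum is -6 at w = -3.

-6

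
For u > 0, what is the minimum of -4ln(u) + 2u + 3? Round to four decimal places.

g'(u) = -4/u + 2 = 0 gives u = 2.
g''(u) = 4/u², which is positive for u > 0, so this is a local minimum.
g(2) = -4·ln(2) + 4 + 3 ≈ 4.2274.

4.2274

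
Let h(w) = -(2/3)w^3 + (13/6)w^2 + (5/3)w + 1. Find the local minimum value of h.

115/162

h'(w) = -2w^2 + (13/3)w + 5/3. Setting h'(w) = 0 gives w ∈ {-1/3, 5/2}.
Since h''(w) = -4w + 13/3, we get h''(-1/3) = 17/3 > 0 ⇒ local minimum; h''(5/2) = -17/3 < 0 ⇒ local maximum.
So the local minimum value is h(-1/3) = 115/162.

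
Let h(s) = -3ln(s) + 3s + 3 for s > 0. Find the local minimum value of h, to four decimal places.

6.0000

h'(s) = -3/s + 3 = 0 gives s = 1.
h''(s) = 3/s², which is positive for s > 0, so this is a local minimum.
h(1) = -3·ln(1) + 3 + 3 ≈ 6.0000.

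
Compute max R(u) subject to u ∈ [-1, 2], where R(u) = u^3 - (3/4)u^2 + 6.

11

The derivative is 3u^2 - (3/2)u, which vanishes at u = 0 and u = 1/2.
Evaluating at the critical points and endpoints: R(-1) = 17/4; R(0) = 6; R(1/2) = 95/16; R(2) = 11.
Hence the absolute maximum is 11 at u = 2.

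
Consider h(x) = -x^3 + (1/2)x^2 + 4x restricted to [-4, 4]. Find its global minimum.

-40

h'(x) = -3x^2 + x + 4, which vanishes at x = -1 and x = 4/3.
Candidates: h(-4) = 56, h(-1) = -5/2, h(4/3) = 104/27, h(4) = -40.
Hence the absolute minimum is -40 at x = 4.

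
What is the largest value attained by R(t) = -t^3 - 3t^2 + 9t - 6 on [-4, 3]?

The derivative is -3t^2 - 6t + 9, which vanishes at t = -3 and t = 1.
Compare values at every candidate in [-4, 3]: R(-4) = -26,  R(-3) = -33,  R(1) = -1,  R(3) = -33.
So the maximum is R(1) = -1.

-1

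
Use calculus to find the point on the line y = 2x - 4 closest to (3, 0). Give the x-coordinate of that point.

Minimize D(x)^2 = (x - 3)^2 + (2x - 4)^2.
d/dx[D^2] = 2(x - 3) + 2·2·(2x - 4) = 0 ⇒ x = 11/5.
Then y = 2/5 and the distance is √(4/5) ≈ 0.8944.

11/5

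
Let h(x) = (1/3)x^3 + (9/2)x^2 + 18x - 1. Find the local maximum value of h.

h'(x) = x^2 + 9x + 18 = 0 at x = -6, -3.
h''(x) = 2x + 9. h''(-6) = -3 < 0 ⇒ local maximum; h''(-3) = 3 > 0 ⇒ local minimum.
Thus h has its local maximum at x = -6, with value -19.

-19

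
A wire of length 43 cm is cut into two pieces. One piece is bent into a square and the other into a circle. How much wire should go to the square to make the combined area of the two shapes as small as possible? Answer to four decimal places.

24.0843

Let x be the length used for the square. Square side x/4; circle radius (43−x)/(2π).
A(x) = (x/4)² + π·((43−x)/(2π))² = x²/16 + (43−x)²/(4π) for 0 ≤ x ≤ 43. A'(x) = x/8 − (43−x)/(2π) = 0 gives x = 4·43/(π+4) ≈ 24.0843.
A'' = 1/8 + 1/(2π) > 0, so this gives the minimum combined area; x ≈ 24.0843 cm to the square.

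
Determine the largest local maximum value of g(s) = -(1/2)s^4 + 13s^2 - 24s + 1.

177

Critical points: g'(s) = -2s^3 + 26s - 24 vanishes at s = -4, 1, 3.
Second-derivative test with g''(s) = -6s^2 + 26: g''(-4) = -70 < 0 ⇒ local maximum; g''(1) = 20 > 0 ⇒ local minimum; g''(3) = -28 < 0 ⇒ local maximum.
Thus g has its largest local maximum at s = -4, with value 177.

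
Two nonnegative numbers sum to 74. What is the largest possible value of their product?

1369

With x + y = 74, the product is P(x) = x(74 − x).
P'(x) = 74 − 2x = 0 gives x = 37; P'' = −2 < 0, so this is the maximum.
P = 37·37 = 1369.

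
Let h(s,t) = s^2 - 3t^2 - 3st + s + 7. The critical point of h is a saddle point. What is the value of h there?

∂h/∂s = 2s - 3t + 1 = 0 and ∂h/∂t = -3s - 6t = 0, so (s, t) = (-2/7, 1/7).
The Hessian has h_{ss} = 2, h_{tt} = -6, h_{st} = -3, giving D = -21 < 0, so the point is a saddle point.
h(-2/7, 1/7) = 48/7.

48/7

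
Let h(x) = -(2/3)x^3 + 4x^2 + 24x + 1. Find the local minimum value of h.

h'(x) = -2x^2 + 8x + 24. Setting h'(x) = 0 gives x ∈ {-2, 6}.
Second-derivative test with h''(x) = -4x + 8: h''(-2) = 16 > 0 ⇒ local minimum; h''(6) = -16 < 0 ⇒ local maximum.
Thus h has its local minimum at x = -2, with value -77/3.

-77/3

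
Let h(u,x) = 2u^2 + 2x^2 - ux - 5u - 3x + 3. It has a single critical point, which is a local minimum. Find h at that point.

∂h/∂u = 4u - x - 5 = 0 and ∂h/∂x = -u + 4x - 3 = 0, so (u, x) = (23/15, 17/15).
The Hessian has h_{uu} = 4, h_{xx} = 4, h_{ux} = -1, giving D = 15 > 0 with h_{uu} > 0, so the point is a local minimum.
h(23/15, 17/15) = -38/15.

-38/15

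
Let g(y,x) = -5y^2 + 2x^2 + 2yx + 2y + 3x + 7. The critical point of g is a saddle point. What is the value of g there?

259/44

∂g/∂y = -10y + 2x + 2 = 0 and ∂g/∂x = 2y + 4x + 3 = 0, so (y, x) = (1/22, -17/22).
The Hessian has g_{yy} = -10, g_{xx} = 4, g_{yx} = 2, giving D = -44 < 0, so the point is a saddle point.
g(1/22, -17/22) = 259/44.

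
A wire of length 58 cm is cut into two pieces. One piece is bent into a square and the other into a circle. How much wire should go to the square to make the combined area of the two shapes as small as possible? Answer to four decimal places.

32.4858

Let x be the length used for the square. Square side x/4; circle radius (58−x)/(2π).
A(x) = (x/4)² + π·((58−x)/(2π))² = x²/16 + (58−x)²/(4π) for 0 ≤ x ≤ 58. A'(x) = x/8 − (58−x)/(2π) = 0 gives x = 4·58/(π+4) ≈ 32.4858.
A'' = 1/8 + 1/(2π) > 0, so this gives the minimum combined area; x ≈ 32.4858 cm to the square.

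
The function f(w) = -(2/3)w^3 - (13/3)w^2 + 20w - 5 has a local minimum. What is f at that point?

Critical points: f'(w) = -2w^2 - (26/3)w + 20 vanishes at w = -6, 5/3.
f''(w) = -4w - 26/3. f''(-6) = 46/3 > 0 ⇒ local minimum; f''(5/3) = -46/3 < 0 ⇒ local maximum.
The local minimum is f(-6) = -137.

-137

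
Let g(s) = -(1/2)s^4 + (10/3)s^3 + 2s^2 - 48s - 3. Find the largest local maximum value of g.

199/3

Critical points: g'(s) = -2s^3 + 10s^2 + 4s - 48 vanishes at s = -2, 3, 4.
g''(s) = -6s^2 + 20s + 4. g''(-2) = -60 < 0 ⇒ local maximum; g''(3) = 10 > 0 ⇒ local minimum; g''(4) = -12 < 0 ⇒ local maximum.
Thus g has its largest local maximum at s = -2, with value 199/3.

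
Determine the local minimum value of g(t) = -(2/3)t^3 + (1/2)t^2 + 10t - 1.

-41/3

g'(t) = -2t^2 + t + 10 = 0 at t = -2, 5/2.
g''(t) = -4t + 1. g''(-2) = 9 > 0 ⇒ local minimum; g''(5/2) = -9 < 0 ⇒ local maximum.
Thus g has its local minimum at t = -2, with value -41/3.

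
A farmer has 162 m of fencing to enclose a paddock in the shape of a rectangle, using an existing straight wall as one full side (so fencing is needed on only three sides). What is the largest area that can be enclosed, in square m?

Let the sides perpendicular to the wall have length x and the parallel side y, so 2x + y = 162 and the area is A = xy = x(162 − 2x).
A'(x) = 162 − 4x = 0 gives x = 81/2, and A''(x) = −4 < 0 confirms a maximum.
Then y = 162 − 2·81/2 = 81 and A = 6561/2.

6561/2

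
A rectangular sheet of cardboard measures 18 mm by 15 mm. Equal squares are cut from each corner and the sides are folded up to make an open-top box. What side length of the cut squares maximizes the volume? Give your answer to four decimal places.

2.7161

With cut size x, the volume is V(x) = x(18 − 2x)(15 − 2x) for 0 < x < 7.5.
V'(x) = 12x^2 − 132x + 270. Setting V'(x) = 0 gives x ≈ 2.7161 (the root in (0, 7.5)).
V''(x) = 24x − 132 is negative there, so this is the maximum; V ≈ 326.6007.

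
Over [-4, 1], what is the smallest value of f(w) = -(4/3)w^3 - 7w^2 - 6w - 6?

-61/3

Differentiating, f'(w) = -4w^2 - 14w - 6; which vanishes at w = -3 and w = -1/2.
Compare values at every candidate in [-4, 1]: f(-4) = -26/3,  f(-3) = -15,  f(-1/2) = -55/12,  f(1) = -61/3.
So the minimum is f(1) = -61/3.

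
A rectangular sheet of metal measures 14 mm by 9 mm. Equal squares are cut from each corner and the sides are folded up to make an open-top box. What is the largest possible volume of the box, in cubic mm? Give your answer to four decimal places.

101.0933

With cut size x, the volume is V(x) = x(14 − 2x)(9 − 2x) for 0 < x < 4.5.
V'(x) = 12x^2 − 92x + 126. Setting V'(x) = 0 gives x ≈ 1.7853 (the root in (0, 4.5)).
V''(x) = 24x − 92 is negative there, so this is the maximum; V ≈ 101.0933.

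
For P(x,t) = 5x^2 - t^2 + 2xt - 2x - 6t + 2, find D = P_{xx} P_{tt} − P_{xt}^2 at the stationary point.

-24

∂P/∂x = 10x + 2t - 2 = 0 and ∂P/∂t = 2x - 2t - 6 = 0, so (x, t) = (2/3, -7/3).
The Hessian has P_{xx} = 10, P_{tt} = -2, P_{xt} = 2, giving D = -24 < 0, so the point is a saddle point.
D = (10)·(-2) − (2)^2 = -24.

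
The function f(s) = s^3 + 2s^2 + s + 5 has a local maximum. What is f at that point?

5

f'(s) = 3s^2 + 4s + 1 = 0 at s = -1, -1/3.
Second-derivative test with f''(s) = 6s + 4: f''(-1) = -2 < 0 ⇒ local maximum; f''(-1/3) = 2 > 0 ⇒ local minimum.
Thus f has its local maximum at s = -1, with value 5.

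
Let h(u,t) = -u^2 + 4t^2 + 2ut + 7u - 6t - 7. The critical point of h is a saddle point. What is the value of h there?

∂h/∂u = -2u + 2t + 7 = 0 and ∂h/∂t = 2u + 8t - 6 = 0, so (u, t) = (17/5, -1/10).
The Hessian has h_{uu} = -2, h_{tt} = 8, h_{ut} = 2, giving D = -20 < 0, so the point is a saddle point.
h(17/5, -1/10) = 26/5.

26/5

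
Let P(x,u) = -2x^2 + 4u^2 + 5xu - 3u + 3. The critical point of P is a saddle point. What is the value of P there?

51/19

∂P/∂x = -4x + 5u = 0 and ∂P/∂u = 5x + 8u - 3 = 0, so (x, u) = (5/19, 4/19).
The Hessian has P_{xx} = -4, P_{uu} = 8, P_{xu} = 5, giving D = -57 < 0, so the point is a saddle point.
P(5/19, 4/19) = 51/19.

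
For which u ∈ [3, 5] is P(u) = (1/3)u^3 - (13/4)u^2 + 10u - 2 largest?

5

The derivative is u^2 - (13/2)u + 10, whose only zero in [3, 5] is u = 4.
Candidates: P(3) = 31/4,  P(4) = 22/3,  P(5) = 101/12.
Hence the absolute maximum is 101/12 at u = 5.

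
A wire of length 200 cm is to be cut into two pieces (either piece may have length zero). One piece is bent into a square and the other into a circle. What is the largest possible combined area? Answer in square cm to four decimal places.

3183.0989

Let x be the length used for the square. Square side x/4; circle radius (200−x)/(2π).
A(x) = (x/4)² + π·((200−x)/(2π))² = x²/16 + (200−x)²/(4π) for 0 ≤ x ≤ 200. A'(x) = x/8 − (200−x)/(2π) = 0 gives x = 4·200/(π+4) ≈ 112.0198.
A'' > 0, so the interior critical point is a minimum; the maximum is at an endpoint. A(0) = 3183.0989 and A(200) = 2500.0000, so the largest area is 3183.0989.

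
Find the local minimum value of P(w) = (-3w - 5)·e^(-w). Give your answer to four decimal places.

By the product rule, P'(w) = (3w + 2)·e^(-w). Since e^(-w) > 0, the only critical point is w = -2/3.
P''(-2/3) has the same sign as 3 > 0, so this is a local minimum.
P(-2/3) = (-3)·e^(2/3) ≈ -5.8432.

-5.8432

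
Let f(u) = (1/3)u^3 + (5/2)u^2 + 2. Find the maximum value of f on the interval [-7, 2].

Differentiating, f'(u) = u^2 + 5u; which vanishes at u = -5 and u = 0.
Evaluating at the critical points and endpoints: f(-7) = 61/6, f(-5) = 137/6, f(0) = 2, f(2) = 44/3.
Hence the absolute maximum is 137/6 at u = -5.

137/6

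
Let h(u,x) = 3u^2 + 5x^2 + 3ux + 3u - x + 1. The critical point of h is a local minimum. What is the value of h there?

-2/17

∂h/∂u = 6u + 3x + 3 = 0 and ∂h/∂x = 3u + 10x - 1 = 0, so (u, x) = (-11/17, 5/17).
The Hessian has h_{uu} = 6, h_{xx} = 10, h_{ux} = 3, giving D = 51 > 0 with h_{uu} > 0, so the point is a local minimum.
h(-11/17, 5/17) = -2/17.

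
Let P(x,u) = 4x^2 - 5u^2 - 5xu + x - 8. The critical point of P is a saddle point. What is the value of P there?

-169/21

∂P/∂x = 8x - 5u + 1 = 0 and ∂P/∂u = -5x - 10u = 0, so (x, u) = (-2/21, 1/21).
The Hessian has P_{xx} = 8, P_{uu} = -10, P_{xu} = -5, giving D = -105 < 0, so the point is a saddle point.
P(-2/21, 1/21) = -169/21.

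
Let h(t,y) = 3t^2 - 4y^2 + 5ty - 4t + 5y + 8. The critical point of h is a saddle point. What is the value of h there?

695/73

∂h/∂t = 6t + 5y - 4 = 0 and ∂h/∂y = 5t - 8y + 5 = 0, so (t, y) = (7/73, 50/73).
The Hessian has h_{tt} = 6, h_{yy} = -8, h_{ty} = 5, giving D = -73 < 0, so the point is a saddle point.
h(7/73, 50/73) = 695/73.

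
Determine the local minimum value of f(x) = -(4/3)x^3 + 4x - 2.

-14/3

f'(x) = -4x^2 + 4 = 0 at x = -1, 1.
f''(x) = -8x. f''(-1) = 8 > 0 ⇒ local minimum; f''(1) = -8 < 0 ⇒ local maximum.
Thus f has its local minimum at x = -1, with value -14/3.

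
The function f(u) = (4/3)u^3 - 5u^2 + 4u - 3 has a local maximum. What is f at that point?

-25/12

Critical points: f'(u) = 4u^2 - 10u + 4 vanishes at u = 1/2, 2.
f''(u) = 8u - 10. f''(1/2) = -6 < 0 ⇒ local maximum; f''(2) = 6 > 0 ⇒ local minimum.
Thus f has its local maximum at u = 1/2, with value -25/12.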